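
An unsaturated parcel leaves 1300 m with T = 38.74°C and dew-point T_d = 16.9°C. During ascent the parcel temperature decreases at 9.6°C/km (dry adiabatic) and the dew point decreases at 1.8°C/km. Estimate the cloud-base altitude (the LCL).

4100 m

T and T_d converge at 9.6 − 1.8 = 7.8°C per km
Height above start = (38.74 − 16.9) / 7.8 = 2.8 km
LCL altitude = 1300 m + 2800 m = 4100 m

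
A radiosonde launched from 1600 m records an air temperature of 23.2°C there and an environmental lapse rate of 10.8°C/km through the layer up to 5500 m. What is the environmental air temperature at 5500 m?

Environmental to 5500 m: -10.8 × 3.9 km = -42.12°C, so T = -18.92°C.

-18.92°C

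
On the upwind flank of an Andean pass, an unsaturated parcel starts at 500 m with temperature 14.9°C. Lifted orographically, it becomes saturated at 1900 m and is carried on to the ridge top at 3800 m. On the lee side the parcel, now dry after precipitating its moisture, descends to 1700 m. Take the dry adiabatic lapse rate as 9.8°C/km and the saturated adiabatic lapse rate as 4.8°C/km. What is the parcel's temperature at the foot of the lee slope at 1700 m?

500 → 1900 m (dry, 9.8°C/km): ΔT = -9.8 × 1.4 = -13.72°C → T = 1.18°C
1900 → 3800 m (saturated, 4.8°C/km): ΔT = -4.8 × 1.9 = -9.12°C → T = -7.94°C
3800 → 1700 m (dry descent, 9.8°C/km): ΔT = +9.8 × 2.1 = +20.58°C → T = 12.64°C

12.64°C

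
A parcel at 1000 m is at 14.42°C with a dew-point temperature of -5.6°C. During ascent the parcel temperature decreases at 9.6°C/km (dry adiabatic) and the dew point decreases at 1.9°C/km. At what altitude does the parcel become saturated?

3600 m

T and T_d converge at 9.6 − 1.9 = 7.7°C per km
Height above start = (14.42 − (-5.6)) / 7.7 = 2.6 km
LCL altitude = 1000 m + 2600 m = 3600 m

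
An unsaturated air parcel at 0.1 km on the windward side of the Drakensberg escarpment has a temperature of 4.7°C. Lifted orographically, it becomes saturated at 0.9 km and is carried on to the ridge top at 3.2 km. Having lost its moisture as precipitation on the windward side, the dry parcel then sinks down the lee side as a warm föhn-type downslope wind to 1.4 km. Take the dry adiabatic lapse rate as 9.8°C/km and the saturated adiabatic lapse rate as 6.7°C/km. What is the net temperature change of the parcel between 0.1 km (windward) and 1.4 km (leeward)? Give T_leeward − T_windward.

100 → 900 m (dry, 9.8°C/km): ΔT = -9.8 × 0.8 = -7.84°C → T = -3.14°C
900 → 3200 m (saturated, 6.7°C/km): ΔT = -6.7 × 2.3 = -15.41°C → T = -18.55°C
3200 → 1400 m (dry descent, 9.8°C/km): ΔT = +9.8 × 1.8 = +17.64°C → T = -0.91°C
Net change vs windward start: -0.91 − 4.7 = -5.61°C

-5.61°C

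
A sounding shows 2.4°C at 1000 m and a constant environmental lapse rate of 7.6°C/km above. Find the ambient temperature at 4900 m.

-27.24°C

From 1000 m to 4900 m (environmental): cools by 7.6 × 3.9 = 29.64°C, giving -27.24°C.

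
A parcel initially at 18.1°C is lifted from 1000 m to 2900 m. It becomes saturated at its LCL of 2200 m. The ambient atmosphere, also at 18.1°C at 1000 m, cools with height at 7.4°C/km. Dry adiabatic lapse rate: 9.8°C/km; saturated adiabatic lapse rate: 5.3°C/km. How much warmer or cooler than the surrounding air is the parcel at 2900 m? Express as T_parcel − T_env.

Parcel:
  1000–2200 m, dry: Δz = 1.2 km ⇒ ΔT = -11.76°C; T = 6.34°C
  2200–2900 m, saturated: Δz = 0.7 km ⇒ ΔT = -3.71°C; T = 2.63°C
Environment:
  1000–2900 m, environment: Δz = 1.9 km ⇒ ΔT = -14.06°C; T = 4.04°C
T_parcel − T_env = 2.63 − 4.04 = -1.41°C

-1.41°C (parcel cooler than environment)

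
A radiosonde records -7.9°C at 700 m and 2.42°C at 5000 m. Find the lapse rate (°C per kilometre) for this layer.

-2.4°C/km

Γ = −ΔT/Δz = (-7.9 − 2.42) / (5000 − 700) m
  = -10.32°C / 4.3 km = -2.4°C/km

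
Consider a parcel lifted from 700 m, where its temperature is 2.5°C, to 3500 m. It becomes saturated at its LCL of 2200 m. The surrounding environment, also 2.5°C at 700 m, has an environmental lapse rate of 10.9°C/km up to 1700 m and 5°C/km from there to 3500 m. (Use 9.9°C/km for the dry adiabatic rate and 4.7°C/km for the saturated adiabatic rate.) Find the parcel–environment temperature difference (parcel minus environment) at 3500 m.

Parcel:
  700–2200 m, dry: Δz = 1.5 km ⇒ ΔT = -14.85°C; T = -12.35°C
  2200–3500 m, saturated: Δz = 1.3 km ⇒ ΔT = -6.11°C; T = -18.46°C
Environment:
  700–1700 m, environment, lower layer: Δz = 1 km ⇒ ΔT = -10.9°C; T = -8.4°C
  1700–3500 m, environment, upper layer: Δz = 1.8 km ⇒ ΔT = -9°C; T = -17.4°C
T_parcel − T_env = -18.46 − (-17.4) = -1.06°C

-1.06°C (parcel cooler than environment)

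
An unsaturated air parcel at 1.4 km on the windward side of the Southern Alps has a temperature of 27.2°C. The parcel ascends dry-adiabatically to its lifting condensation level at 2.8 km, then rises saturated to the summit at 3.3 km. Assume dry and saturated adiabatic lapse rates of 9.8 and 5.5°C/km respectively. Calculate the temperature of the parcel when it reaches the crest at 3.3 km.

1400 → 2800 m (dry, 9.8°C/km): ΔT = -9.8 × 1.4 = -13.72°C → T = 13.48°C
2800 → 3300 m (saturated, 5.5°C/km): ΔT = -5.5 × 0.5 = -2.75°C → T = 10.73°C

10.73°C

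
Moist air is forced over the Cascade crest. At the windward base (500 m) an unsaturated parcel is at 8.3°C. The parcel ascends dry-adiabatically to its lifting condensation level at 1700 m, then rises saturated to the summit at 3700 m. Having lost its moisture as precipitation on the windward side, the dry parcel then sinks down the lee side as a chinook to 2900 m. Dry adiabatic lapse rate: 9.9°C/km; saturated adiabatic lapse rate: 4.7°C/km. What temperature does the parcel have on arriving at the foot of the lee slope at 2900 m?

-5.06°C

Dry to 1700 m: -9.9 × 1.2 km = -11.88°C, so T = -3.58°C.
Saturated to 3700 m: -4.7 × 2 km = -9.4°C, so T = -12.98°C.
Dry descent to 2900 m: +9.9 × 0.8 km = +7.92°C, so T = -5.06°C.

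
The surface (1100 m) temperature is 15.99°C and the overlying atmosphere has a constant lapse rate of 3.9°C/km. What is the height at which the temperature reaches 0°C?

Height above start = (15.99 − 0) / 3.9 = 4.1 km
Altitude = 1100 m + 4100 m = 5200 m

5200 m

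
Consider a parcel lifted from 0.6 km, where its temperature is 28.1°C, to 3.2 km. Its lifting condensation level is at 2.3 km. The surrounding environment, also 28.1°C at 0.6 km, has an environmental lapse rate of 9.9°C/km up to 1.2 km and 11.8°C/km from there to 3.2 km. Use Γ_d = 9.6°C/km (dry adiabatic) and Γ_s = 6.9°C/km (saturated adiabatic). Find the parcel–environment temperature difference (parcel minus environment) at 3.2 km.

Parcel:
  600 → 2300 m (dry, 9.6°C/km): ΔT = -9.6 × 1.7 = -16.32°C → T = 11.78°C
  2300 → 3200 m (saturated, 6.9°C/km): ΔT = -6.9 × 0.9 = -6.21°C → T = 5.57°C
Environment:
  600 → 1200 m (environment, lower layer, 9.9°C/km): ΔT = -9.9 × 0.6 = -5.94°C → T = 22.16°C
  1200 → 3200 m (environment, upper layer, 11.8°C/km): ΔT = -11.8 × 2 = -23.6°C → T = -1.44°C
T_parcel − T_env = 5.57 − (-1.44) = +7.01°C

+7.01°C (parcel warmer than environment)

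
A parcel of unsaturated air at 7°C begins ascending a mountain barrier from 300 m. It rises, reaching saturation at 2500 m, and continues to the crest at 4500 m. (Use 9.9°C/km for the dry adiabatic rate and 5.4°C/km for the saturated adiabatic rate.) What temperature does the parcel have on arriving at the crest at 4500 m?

-25.58°C

From 300 m to 2500 m (dry): cools by 9.9 × 2.2 = 21.78°C, giving -14.78°C.
From 2500 m to 4500 m (saturated): cools by 5.4 × 2 = 10.8°C, giving -25.58°C.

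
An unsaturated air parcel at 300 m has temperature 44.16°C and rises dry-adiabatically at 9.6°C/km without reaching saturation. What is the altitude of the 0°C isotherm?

Height above start = (44.16 − 0) / 9.6 = 4.6 km
Altitude = 300 m + 4600 m = 4900 m

4900 m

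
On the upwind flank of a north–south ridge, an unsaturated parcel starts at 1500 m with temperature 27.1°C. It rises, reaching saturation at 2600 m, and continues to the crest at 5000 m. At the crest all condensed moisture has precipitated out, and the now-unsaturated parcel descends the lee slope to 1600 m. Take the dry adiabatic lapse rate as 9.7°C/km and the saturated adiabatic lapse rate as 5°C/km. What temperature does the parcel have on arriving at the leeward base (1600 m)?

1500 → 2600 m (dry, 9.7°C/km): ΔT = -9.7 × 1.1 = -10.67°C → T = 16.43°C
2600 → 5000 m (saturated, 5°C/km): ΔT = -5 × 2.4 = -12°C → T = 4.43°C
5000 → 1600 m (dry descent, 9.7°C/km): ΔT = +9.7 × 3.4 = +32.98°C → T = 37.41°C

37.41°C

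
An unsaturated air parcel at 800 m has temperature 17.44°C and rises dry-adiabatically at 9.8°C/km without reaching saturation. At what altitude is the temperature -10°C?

Height above start = (17.44 − (-10)) / 9.8 = 2.8 km
Altitude = 800 m + 2800 m = 3600 m

3600 m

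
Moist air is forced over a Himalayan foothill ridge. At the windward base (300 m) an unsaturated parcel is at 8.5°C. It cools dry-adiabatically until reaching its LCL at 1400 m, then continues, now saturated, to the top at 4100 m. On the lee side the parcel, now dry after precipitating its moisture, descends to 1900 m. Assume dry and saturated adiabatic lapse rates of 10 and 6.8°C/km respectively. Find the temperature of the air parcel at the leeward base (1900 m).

Dry to 1400 m: -10 × 1.1 km = -11°C, so T = -2.5°C.
Saturated to 4100 m: -6.8 × 2.7 km = -18.36°C, so T = -20.86°C.
Dry descent to 1900 m: +10 × 2.2 km = +22°C, so T = 1.14°C.

1.14°C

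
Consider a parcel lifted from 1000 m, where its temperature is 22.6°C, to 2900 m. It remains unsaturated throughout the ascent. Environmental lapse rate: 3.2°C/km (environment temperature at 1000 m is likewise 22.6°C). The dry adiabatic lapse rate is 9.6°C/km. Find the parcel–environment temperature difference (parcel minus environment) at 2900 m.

-12.16°C (parcel cooler than environment)

Parcel:
  1000 → 2900 m (dry, 9.6°C/km): ΔT = -9.6 × 1.9 = -18.24°C → T = 4.36°C
Environment:
  1000 → 2900 m (environment, 3.2°C/km): ΔT = -3.2 × 1.9 = -6.08°C → T = 16.52°C
T_parcel − T_env = 4.36 − 16.52 = -12.16°C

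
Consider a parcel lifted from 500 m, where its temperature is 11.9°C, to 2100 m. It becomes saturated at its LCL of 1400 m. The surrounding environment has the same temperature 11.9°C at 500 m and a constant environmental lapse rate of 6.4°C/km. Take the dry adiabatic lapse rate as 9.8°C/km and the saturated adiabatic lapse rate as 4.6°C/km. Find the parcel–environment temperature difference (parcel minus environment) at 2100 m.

-1.8°C (parcel cooler than environment)

Parcel:
  From 500 m to 1400 m (dry): cools by 9.8 × 0.9 = 8.82°C, giving 3.08°C.
  From 1400 m to 2100 m (saturated): cools by 4.6 × 0.7 = 3.22°C, giving -0.14°C.
Environment:
  From 500 m to 2100 m (environment): cools by 6.4 × 1.6 = 10.24°C, giving 1.66°C.
T_parcel − T_env = -0.14 − 1.66 = -1.8°C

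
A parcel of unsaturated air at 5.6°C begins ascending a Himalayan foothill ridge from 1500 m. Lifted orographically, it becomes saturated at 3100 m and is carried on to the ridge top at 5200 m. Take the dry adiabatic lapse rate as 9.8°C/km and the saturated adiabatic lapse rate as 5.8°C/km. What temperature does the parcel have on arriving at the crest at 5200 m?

From 1500 m to 3100 m (dry): cools by 9.8 × 1.6 = 15.68°C, giving -10.08°C.
From 3100 m to 5200 m (saturated): cools by 5.8 × 2.1 = 12.18°C, giving -22.26°C.

-22.26°C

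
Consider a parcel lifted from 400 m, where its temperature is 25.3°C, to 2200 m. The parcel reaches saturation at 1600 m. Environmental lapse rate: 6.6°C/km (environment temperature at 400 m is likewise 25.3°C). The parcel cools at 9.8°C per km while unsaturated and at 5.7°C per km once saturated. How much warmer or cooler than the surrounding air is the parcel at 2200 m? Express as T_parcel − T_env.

Parcel:
  From 400 m to 1600 m (dry): cools by 9.8 × 1.2 = 11.76°C, giving 13.54°C.
  From 1600 m to 2200 m (saturated): cools by 5.7 × 0.6 = 3.42°C, giving 10.12°C.
Environment:
  From 400 m to 2200 m (environment): cools by 6.6 × 1.8 = 11.88°C, giving 13.42°C.
T_parcel − T_env = 10.12 − 13.42 = -3.3°C

-3.3°C (parcel cooler than environment)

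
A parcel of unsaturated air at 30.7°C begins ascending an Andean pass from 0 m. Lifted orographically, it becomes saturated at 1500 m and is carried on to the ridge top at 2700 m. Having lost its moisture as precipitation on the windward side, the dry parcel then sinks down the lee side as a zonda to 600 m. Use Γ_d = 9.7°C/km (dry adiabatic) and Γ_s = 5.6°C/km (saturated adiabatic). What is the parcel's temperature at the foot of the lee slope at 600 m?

29.8°C

0 → 1500 m (dry, 9.7°C/km): ΔT = -9.7 × 1.5 = -14.55°C → T = 16.15°C
1500 → 2700 m (saturated, 5.6°C/km): ΔT = -5.6 × 1.2 = -6.72°C → T = 9.43°C
2700 → 600 m (dry descent, 9.7°C/km): ΔT = +9.7 × 2.1 = +20.37°C → T = 29.8°C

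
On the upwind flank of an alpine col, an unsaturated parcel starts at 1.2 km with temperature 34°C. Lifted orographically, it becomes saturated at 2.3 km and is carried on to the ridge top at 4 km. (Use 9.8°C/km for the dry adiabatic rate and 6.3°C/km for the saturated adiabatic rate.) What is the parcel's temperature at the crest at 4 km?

12.51°C

Dry to 2300 m: -9.8 × 1.1 km = -10.78°C, so T = 23.22°C.
Saturated to 4000 m: -6.3 × 1.7 km = -10.71°C, so T = 12.51°C.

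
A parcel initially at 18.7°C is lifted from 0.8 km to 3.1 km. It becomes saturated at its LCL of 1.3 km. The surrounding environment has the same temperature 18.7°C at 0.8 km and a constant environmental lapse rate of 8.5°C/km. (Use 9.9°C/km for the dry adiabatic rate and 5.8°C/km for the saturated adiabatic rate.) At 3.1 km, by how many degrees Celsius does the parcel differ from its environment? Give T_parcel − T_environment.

Parcel:
  Dry to 1300 m: -9.9 × 0.5 km = -4.95°C, so T = 13.75°C.
  Saturated to 3100 m: -5.8 × 1.8 km = -10.44°C, so T = 3.31°C.
Environment:
  Environment to 3100 m: -8.5 × 2.3 km = -19.55°C, so T = -0.85°C.
T_parcel − T_env = 3.31 − (-0.85) = +4.16°C

+4.16°C (parcel warmer than environment)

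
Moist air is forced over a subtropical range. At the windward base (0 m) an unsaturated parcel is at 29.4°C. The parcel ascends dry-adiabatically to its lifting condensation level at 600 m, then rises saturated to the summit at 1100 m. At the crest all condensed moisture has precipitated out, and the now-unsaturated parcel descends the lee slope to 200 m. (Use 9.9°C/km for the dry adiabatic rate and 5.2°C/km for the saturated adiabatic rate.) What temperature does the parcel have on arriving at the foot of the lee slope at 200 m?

From 0 m to 600 m (dry): cools by 9.9 × 0.6 = 5.94°C, giving 23.46°C.
From 600 m to 1100 m (saturated): cools by 5.2 × 0.5 = 2.6°C, giving 20.86°C.
From 1100 m to 200 m (dry descent): warms by 9.9 × 0.9 = 8.91°C, giving 29.77°C.

29.77°C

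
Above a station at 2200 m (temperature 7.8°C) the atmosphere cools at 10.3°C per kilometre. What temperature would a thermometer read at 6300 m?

Environmental to 6300 m: -10.3 × 4.1 km = -42.23°C, so T = -34.43°C.

-34.43°C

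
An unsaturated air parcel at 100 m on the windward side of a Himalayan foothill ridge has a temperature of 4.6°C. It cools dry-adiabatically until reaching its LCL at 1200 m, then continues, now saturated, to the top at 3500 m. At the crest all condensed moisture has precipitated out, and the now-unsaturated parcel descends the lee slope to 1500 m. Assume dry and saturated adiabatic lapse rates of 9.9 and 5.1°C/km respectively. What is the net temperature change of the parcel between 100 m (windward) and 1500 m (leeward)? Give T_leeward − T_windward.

-2.82°C

100–1200 m, dry: Δz = 1.1 km ⇒ ΔT = -10.89°C; T = -6.29°C
1200–3500 m, saturated: Δz = 2.3 km ⇒ ΔT = -11.73°C; T = -18.02°C
3500–1500 m, dry descent: Δz = 2 km ⇒ ΔT = +19.8°C; T = 1.78°C
Net change vs windward start: 1.78 − 4.6 = -2.82°C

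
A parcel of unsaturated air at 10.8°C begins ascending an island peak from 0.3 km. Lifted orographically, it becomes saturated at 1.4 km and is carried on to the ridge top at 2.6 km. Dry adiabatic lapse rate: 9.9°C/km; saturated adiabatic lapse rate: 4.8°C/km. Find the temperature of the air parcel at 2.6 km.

-5.85°C

300 → 1400 m (dry, 9.9°C/km): ΔT = -9.9 × 1.1 = -10.89°C → T = -0.09°C
1400 → 2600 m (saturated, 4.8°C/km): ΔT = -4.8 × 1.2 = -5.76°C → T = -5.85°C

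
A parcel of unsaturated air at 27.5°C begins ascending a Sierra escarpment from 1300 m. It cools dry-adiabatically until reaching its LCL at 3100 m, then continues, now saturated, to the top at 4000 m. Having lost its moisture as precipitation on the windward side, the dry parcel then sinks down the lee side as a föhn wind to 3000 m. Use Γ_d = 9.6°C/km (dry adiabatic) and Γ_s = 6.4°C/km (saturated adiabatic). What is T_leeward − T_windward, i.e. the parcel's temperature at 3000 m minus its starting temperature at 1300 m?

-13.44°C

Dry to 3100 m: -9.6 × 1.8 km = -17.28°C, so T = 10.22°C.
Saturated to 4000 m: -6.4 × 0.9 km = -5.76°C, so T = 4.46°C.
Dry descent to 3000 m: +9.6 × 1 km = +9.6°C, so T = 14.06°C.
Net change vs windward start: 14.06 − 27.5 = -13.44°C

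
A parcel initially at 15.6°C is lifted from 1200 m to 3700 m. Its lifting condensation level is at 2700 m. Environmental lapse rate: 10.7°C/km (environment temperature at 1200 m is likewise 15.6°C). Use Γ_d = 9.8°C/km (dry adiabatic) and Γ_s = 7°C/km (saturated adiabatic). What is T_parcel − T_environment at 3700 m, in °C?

Parcel:
  1200 → 2700 m (dry, 9.8°C/km): ΔT = -9.8 × 1.5 = -14.7°C → T = 0.9°C
  2700 → 3700 m (saturated, 7°C/km): ΔT = -7 × 1 = -7°C → T = -6.1°C
Environment:
  1200 → 3700 m (environment, 10.7°C/km): ΔT = -10.7 × 2.5 = -26.75°C → T = -11.15°C
T_parcel − T_env = -6.1 − (-11.15) = +5.05°C

+5.05°C (parcel warmer than environment)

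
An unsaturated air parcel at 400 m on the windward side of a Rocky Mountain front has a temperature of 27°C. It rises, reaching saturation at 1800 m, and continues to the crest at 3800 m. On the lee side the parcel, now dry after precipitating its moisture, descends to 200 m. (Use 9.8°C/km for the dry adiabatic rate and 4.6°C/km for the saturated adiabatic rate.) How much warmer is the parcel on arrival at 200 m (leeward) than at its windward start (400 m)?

Dry to 1800 m: -9.8 × 1.4 km = -13.72°C, so T = 13.28°C.
Saturated to 3800 m: -4.6 × 2 km = -9.2°C, so T = 4.08°C.
Dry descent to 200 m: +9.8 × 3.6 km = +35.28°C, so T = 39.36°C.
Net change vs windward start: 39.36 − 27 = +12.36°C

+12.36°C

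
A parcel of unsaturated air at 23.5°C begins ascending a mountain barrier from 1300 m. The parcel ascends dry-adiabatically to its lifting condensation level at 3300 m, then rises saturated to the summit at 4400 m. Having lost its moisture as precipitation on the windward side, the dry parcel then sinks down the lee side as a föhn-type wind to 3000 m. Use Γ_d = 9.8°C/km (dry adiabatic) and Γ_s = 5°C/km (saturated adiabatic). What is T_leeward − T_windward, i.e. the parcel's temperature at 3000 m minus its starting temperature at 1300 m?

1300 → 3300 m (dry, 9.8°C/km): ΔT = -9.8 × 2 = -19.6°C → T = 3.9°C
3300 → 4400 m (saturated, 5°C/km): ΔT = -5 × 1.1 = -5.5°C → T = -1.6°C
4400 → 3000 m (dry descent, 9.8°C/km): ΔT = +9.8 × 1.4 = +13.72°C → T = 12.12°C
Net change vs windward start: 12.12 − 23.5 = -11.38°C

-11.38°C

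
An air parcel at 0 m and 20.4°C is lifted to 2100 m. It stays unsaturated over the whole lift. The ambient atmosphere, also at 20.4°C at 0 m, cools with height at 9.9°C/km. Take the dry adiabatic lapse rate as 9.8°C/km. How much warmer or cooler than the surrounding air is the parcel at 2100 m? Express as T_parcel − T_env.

+0.21°C (parcel warmer than environment)

Parcel:
  Dry to 2100 m: -9.8 × 2.1 km = -20.58°C, so T = -0.18°C.
Environment:
  Environment to 2100 m: -9.9 × 2.1 km = -20.79°C, so T = -0.39°C.
T_parcel − T_env = -0.18 − (-0.39) = +0.21°C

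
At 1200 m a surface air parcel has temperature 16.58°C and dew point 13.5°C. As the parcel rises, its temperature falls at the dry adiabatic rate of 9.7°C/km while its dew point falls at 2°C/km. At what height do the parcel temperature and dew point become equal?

1600 m

T and T_d converge at 9.7 − 2 = 7.7°C per km
Height above start = (16.58 − 13.5) / 7.7 = 0.4 km
LCL altitude = 1200 m + 400 m = 1600 m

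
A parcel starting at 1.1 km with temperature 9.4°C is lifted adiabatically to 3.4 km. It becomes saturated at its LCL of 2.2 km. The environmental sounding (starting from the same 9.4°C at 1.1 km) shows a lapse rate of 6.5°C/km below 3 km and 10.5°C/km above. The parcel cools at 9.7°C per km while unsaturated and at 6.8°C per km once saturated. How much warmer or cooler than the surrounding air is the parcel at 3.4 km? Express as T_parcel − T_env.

Parcel:
  From 1100 m to 2200 m (dry): cools by 9.7 × 1.1 = 10.67°C, giving -1.27°C.
  From 2200 m to 3400 m (saturated): cools by 6.8 × 1.2 = 8.16°C, giving -9.43°C.
Environment:
  From 1100 m to 3000 m (environment, lower layer): cools by 6.5 × 1.9 = 12.35°C, giving -2.95°C.
  From 3000 m to 3400 m (environment, upper layer): cools by 10.5 × 0.4 = 4.2°C, giving -7.15°C.
T_parcel − T_env = -9.43 − (-7.15) = -2.28°C

-2.28°C (parcel cooler than environment)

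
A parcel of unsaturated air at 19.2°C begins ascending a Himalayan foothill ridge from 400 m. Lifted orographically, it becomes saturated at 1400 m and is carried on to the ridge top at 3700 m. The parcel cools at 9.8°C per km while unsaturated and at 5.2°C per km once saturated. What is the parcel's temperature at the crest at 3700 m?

Dry to 1400 m: -9.8 × 1 km = -9.8°C, so T = 9.4°C.
Saturated to 3700 m: -5.2 × 2.3 km = -11.96°C, so T = -2.56°C.

-2.56°C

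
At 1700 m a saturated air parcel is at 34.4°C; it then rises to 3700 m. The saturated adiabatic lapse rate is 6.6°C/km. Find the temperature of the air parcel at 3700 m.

Saturated adiabatic to 3700 m: -6.6 × 2 km = -13.2°C, so T = 21.2°C.

21.2°C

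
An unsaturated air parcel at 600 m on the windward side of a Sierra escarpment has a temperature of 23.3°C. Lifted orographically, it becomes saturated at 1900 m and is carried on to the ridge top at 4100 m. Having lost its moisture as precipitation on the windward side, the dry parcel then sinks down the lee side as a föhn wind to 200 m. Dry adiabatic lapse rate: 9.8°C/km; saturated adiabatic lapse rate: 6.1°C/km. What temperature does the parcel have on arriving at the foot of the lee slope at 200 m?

Dry to 1900 m: -9.8 × 1.3 km = -12.74°C, so T = 10.56°C.
Saturated to 4100 m: -6.1 × 2.2 km = -13.42°C, so T = -2.86°C.
Dry descent to 200 m: +9.8 × 3.9 km = +38.22°C, so T = 35.36°C.

35.36°C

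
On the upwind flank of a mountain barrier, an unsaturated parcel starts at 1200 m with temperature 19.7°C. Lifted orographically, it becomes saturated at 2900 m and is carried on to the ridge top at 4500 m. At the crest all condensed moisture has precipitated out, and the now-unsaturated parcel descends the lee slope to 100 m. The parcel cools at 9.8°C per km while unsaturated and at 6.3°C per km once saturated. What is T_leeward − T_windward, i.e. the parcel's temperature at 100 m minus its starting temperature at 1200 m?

From 1200 m to 2900 m (dry): cools by 9.8 × 1.7 = 16.66°C, giving 3.04°C.
From 2900 m to 4500 m (saturated): cools by 6.3 × 1.6 = 10.08°C, giving -7.04°C.
From 4500 m to 100 m (dry descent): warms by 9.8 × 4.4 = 43.12°C, giving 36.08°C.
Net change vs windward start: 36.08 − 19.7 = +16.38°C

+16.38°C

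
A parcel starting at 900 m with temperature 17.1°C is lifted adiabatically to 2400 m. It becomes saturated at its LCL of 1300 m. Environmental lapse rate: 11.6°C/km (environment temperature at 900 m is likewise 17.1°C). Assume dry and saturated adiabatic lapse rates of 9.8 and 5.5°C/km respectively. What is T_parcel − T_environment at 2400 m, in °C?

Parcel:
  Dry to 1300 m: -9.8 × 0.4 km = -3.92°C, so T = 13.18°C.
  Saturated to 2400 m: -5.5 × 1.1 km = -6.05°C, so T = 7.13°C.
Environment:
  Environment to 2400 m: -11.6 × 1.5 km = -17.4°C, so T = -0.3°C.
T_parcel − T_env = 7.13 − (-0.3) = +7.43°C

+7.43°C (parcel warmer than environment)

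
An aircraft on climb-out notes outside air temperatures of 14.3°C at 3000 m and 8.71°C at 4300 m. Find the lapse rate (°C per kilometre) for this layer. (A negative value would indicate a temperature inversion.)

4.3°C/km

Γ = −ΔT/Δz = (14.3 − 8.71) / (4300 − 3000) m
  = 5.59°C / 1.3 km = 4.3°C/km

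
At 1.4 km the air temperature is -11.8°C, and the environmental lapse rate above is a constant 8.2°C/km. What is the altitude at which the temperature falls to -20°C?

2.4 km

Height above start = (-11.8 − (-20)) / 8.2 = 1 km
Altitude = 1400 m + 1000 m = 2400 m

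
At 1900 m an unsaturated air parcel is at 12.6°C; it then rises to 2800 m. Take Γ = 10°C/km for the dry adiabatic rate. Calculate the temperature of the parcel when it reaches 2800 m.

1900–2800 m, dry adiabatic: Δz = 0.9 km ⇒ ΔT = -9°C; T = 3.6°C

3.6°C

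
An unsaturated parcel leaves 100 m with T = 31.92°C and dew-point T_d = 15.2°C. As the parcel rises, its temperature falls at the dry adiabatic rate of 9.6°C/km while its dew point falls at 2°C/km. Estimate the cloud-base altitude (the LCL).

2300 m

T and T_d converge at 9.6 − 2 = 7.6°C per km
Height above start = (31.92 − 15.2) / 7.6 = 2.2 km
LCL altitude = 100 m + 2200 m = 2300 m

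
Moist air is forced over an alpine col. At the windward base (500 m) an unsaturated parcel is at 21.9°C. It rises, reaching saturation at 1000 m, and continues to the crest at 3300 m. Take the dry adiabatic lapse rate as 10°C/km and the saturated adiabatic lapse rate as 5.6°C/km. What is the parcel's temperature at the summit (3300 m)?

Dry to 1000 m: -10 × 0.5 km = -5°C, so T = 16.9°C.
Saturated to 3300 m: -5.6 × 2.3 km = -12.88°C, so T = 4.02°C.

4.02°C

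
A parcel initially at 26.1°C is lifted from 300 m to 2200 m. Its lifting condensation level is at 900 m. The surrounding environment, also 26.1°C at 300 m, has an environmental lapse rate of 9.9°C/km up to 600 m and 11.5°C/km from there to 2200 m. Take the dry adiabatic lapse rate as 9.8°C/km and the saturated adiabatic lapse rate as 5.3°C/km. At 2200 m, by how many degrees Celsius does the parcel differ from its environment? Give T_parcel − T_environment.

Parcel:
  From 300 m to 900 m (dry): cools by 9.8 × 0.6 = 5.88°C, giving 20.22°C.
  From 900 m to 2200 m (saturated): cools by 5.3 × 1.3 = 6.89°C, giving 13.33°C.
Environment:
  From 300 m to 600 m (environment, lower layer): cools by 9.9 × 0.3 = 2.97°C, giving 23.13°C.
  From 600 m to 2200 m (environment, upper layer): cools by 11.5 × 1.6 = 18.4°C, giving 4.73°C.
T_parcel − T_env = 13.33 − 4.73 = +8.6°C

+8.6°C (parcel warmer than environment)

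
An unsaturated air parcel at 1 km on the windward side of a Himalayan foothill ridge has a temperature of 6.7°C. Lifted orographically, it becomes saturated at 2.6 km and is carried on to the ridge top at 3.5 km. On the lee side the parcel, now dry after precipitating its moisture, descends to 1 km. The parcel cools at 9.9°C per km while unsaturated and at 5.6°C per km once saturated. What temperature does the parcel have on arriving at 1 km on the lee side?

From 1000 m to 2600 m (dry): cools by 9.9 × 1.6 = 15.84°C, giving -9.14°C.
From 2600 m to 3500 m (saturated): cools by 5.6 × 0.9 = 5.04°C, giving -14.18°C.
From 3500 m to 1000 m (dry descent): warms by 9.9 × 2.5 = 24.75°C, giving 10.57°C.

10.57°C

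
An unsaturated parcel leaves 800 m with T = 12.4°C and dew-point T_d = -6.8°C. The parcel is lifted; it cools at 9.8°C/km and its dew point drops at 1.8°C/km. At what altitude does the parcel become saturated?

3200 m

T and T_d converge at 9.8 − 1.8 = 8°C per km
Height above start = (12.4 − (-6.8)) / 8 = 2.4 km
LCL altitude = 800 m + 2400 m = 3200 m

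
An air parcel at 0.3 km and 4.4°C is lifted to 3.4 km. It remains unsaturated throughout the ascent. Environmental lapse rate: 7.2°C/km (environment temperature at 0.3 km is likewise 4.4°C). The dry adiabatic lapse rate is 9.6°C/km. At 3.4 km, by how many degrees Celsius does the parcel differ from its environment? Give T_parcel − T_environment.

-7.44°C (parcel cooler than environment)

Parcel:
  Dry to 3400 m: -9.6 × 3.1 km = -29.76°C, so T = -25.36°C.
Environment:
  Environment to 3400 m: -7.2 × 3.1 km = -22.32°C, so T = -17.92°C.
T_parcel − T_env = -25.36 − (-17.92) = -7.44°C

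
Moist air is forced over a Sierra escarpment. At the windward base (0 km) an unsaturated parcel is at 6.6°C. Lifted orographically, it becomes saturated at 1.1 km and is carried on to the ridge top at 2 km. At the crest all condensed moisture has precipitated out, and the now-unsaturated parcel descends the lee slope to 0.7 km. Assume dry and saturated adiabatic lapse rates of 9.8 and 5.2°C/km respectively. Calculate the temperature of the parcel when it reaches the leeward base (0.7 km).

0 → 1100 m (dry, 9.8°C/km): ΔT = -9.8 × 1.1 = -10.78°C → T = -4.18°C
1100 → 2000 m (saturated, 5.2°C/km): ΔT = -5.2 × 0.9 = -4.68°C → T = -8.86°C
2000 → 700 m (dry descent, 9.8°C/km): ΔT = +9.8 × 1.3 = +12.74°C → T = 3.88°C

3.88°C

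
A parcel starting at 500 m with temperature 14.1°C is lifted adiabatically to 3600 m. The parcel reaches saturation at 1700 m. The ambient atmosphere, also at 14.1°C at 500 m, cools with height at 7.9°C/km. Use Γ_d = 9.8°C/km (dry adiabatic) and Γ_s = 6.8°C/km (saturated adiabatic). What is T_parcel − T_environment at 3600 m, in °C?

Parcel:
  Dry to 1700 m: -9.8 × 1.2 km = -11.76°C, so T = 2.34°C.
  Saturated to 3600 m: -6.8 × 1.9 km = -12.92°C, so T = -10.58°C.
Environment:
  Environment to 3600 m: -7.9 × 3.1 km = -24.49°C, so T = -10.39°C.
T_parcel − T_env = -10.58 − (-10.39) = -0.19°C

-0.19°C (parcel cooler than environment)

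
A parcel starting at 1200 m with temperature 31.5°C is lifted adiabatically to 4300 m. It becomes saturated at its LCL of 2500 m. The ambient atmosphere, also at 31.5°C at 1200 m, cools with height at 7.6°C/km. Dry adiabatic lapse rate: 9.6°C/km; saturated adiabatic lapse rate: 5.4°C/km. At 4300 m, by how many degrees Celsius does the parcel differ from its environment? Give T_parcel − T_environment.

Parcel:
  From 1200 m to 2500 m (dry): cools by 9.6 × 1.3 = 12.48°C, giving 19.02°C.
  From 2500 m to 4300 m (saturated): cools by 5.4 × 1.8 = 9.72°C, giving 9.3°C.
Environment:
  From 1200 m to 4300 m (environment): cools by 7.6 × 3.1 = 23.56°C, giving 7.94°C.
T_parcel − T_env = 9.3 − 7.94 = +1.36°C

+1.36°C (parcel warmer than environment)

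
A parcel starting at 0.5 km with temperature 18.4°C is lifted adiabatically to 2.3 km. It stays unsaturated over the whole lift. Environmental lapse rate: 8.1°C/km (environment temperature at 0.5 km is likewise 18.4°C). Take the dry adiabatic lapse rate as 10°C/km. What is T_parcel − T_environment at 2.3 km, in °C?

-3.42°C (parcel cooler than environment)

Parcel:
  500 → 2300 m (dry, 10°C/km): ΔT = -10 × 1.8 = -18°C → T = 0.4°C
Environment:
  500 → 2300 m (environment, 8.1°C/km): ΔT = -8.1 × 1.8 = -14.58°C → T = 3.82°C
T_parcel − T_env = 0.4 − 3.82 = -3.42°C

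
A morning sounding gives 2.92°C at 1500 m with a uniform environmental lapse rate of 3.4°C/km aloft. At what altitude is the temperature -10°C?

5300 m

Height above start = (2.92 − (-10)) / 3.4 = 3.8 km
Altitude = 1500 m + 3800 m = 5300 m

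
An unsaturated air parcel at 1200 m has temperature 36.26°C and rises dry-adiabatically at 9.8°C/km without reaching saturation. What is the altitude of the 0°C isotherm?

Height above start = (36.26 − 0) / 9.8 = 3.7 km
Altitude = 1200 m + 3700 m = 4900 m

4900 m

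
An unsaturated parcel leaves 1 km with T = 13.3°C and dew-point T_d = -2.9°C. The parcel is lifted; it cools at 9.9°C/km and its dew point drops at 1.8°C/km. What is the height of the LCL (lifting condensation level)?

3 km

T and T_d converge at 9.9 − 1.8 = 8.1°C per km
Height above start = (13.3 − (-2.9)) / 8.1 = 2 km
LCL altitude = 1000 m + 2000 m = 3000 m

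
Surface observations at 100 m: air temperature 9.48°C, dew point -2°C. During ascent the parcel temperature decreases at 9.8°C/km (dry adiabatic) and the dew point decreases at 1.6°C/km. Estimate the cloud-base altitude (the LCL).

1500 m

T and T_d converge at 9.8 − 1.6 = 8.2°C per km
Height above start = (9.48 − (-2)) / 8.2 = 1.4 km
LCL altitude = 100 m + 1400 m = 1500 m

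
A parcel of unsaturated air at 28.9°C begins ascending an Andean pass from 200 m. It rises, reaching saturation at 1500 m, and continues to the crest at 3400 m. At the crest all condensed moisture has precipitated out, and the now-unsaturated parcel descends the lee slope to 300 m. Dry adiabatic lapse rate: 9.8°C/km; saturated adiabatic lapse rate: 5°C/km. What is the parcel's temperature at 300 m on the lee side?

From 200 m to 1500 m (dry): cools by 9.8 × 1.3 = 12.74°C, giving 16.16°C.
From 1500 m to 3400 m (saturated): cools by 5 × 1.9 = 9.5°C, giving 6.66°C.
From 3400 m to 300 m (dry descent): warms by 9.8 × 3.1 = 30.38°C, giving 37.04°C.

37.04°C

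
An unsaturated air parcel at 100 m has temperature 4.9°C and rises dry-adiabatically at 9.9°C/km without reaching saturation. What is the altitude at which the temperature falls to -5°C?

Height above start = (4.9 − (-5)) / 9.9 = 1 km
Altitude = 100 m + 1000 m = 1100 m

1100 m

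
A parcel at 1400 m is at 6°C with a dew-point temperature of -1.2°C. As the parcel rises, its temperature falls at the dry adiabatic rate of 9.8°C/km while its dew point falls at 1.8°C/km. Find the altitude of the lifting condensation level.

T and T_d converge at 9.8 − 1.8 = 8°C per km
Height above start = (6 − (-1.2)) / 8 = 0.9 km
LCL altitude = 1400 m + 900 m = 2300 m

2300 m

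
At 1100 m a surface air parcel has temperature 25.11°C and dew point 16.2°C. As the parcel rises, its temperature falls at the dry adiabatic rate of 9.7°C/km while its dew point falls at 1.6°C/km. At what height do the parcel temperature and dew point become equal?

T and T_d converge at 9.7 − 1.6 = 8.1°C per km
Height above start = (25.11 − 16.2) / 8.1 = 1.1 km
LCL altitude = 1100 m + 1100 m = 2200 m

2200 m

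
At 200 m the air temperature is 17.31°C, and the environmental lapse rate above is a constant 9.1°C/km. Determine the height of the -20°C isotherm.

4300 m

Height above start = (17.31 − (-20)) / 9.1 = 4.1 km
Altitude = 200 m + 4100 m = 4300 m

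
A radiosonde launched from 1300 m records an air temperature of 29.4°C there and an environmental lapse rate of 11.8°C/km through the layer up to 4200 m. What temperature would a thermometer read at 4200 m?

1300–4200 m, environmental: Δz = 2.9 km ⇒ ΔT = -34.22°C; T = -4.82°C

-4.82°C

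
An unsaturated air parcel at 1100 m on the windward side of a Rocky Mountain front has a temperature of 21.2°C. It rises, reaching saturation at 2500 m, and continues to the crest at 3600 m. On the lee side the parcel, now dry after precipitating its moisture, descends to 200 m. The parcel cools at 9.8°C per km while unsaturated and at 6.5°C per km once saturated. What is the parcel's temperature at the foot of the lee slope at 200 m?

From 1100 m to 2500 m (dry): cools by 9.8 × 1.4 = 13.72°C, giving 7.48°C.
From 2500 m to 3600 m (saturated): cools by 6.5 × 1.1 = 7.15°C, giving 0.33°C.
From 3600 m to 200 m (dry descent): warms by 9.8 × 3.4 = 33.32°C, giving 33.65°C.

33.65°C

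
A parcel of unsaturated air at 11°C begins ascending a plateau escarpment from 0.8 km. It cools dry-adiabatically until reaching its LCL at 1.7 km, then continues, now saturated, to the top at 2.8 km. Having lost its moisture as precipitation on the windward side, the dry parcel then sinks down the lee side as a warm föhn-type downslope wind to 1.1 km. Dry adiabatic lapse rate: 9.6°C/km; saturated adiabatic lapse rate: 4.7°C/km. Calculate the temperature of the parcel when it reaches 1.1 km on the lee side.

800 → 1700 m (dry, 9.6°C/km): ΔT = -9.6 × 0.9 = -8.64°C → T = 2.36°C
1700 → 2800 m (saturated, 4.7°C/km): ΔT = -4.7 × 1.1 = -5.17°C → T = -2.81°C
2800 → 1100 m (dry descent, 9.6°C/km): ΔT = +9.6 × 1.7 = +16.32°C → T = 13.51°C

13.51°C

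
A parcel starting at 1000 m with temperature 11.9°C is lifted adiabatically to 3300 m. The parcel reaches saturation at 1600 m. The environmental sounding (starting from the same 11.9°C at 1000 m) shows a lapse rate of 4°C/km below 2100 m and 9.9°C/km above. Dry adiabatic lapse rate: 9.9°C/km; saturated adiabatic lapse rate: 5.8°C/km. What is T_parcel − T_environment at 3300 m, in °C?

+0.48°C (parcel warmer than environment)

Parcel:
  From 1000 m to 1600 m (dry): cools by 9.9 × 0.6 = 5.94°C, giving 5.96°C.
  From 1600 m to 3300 m (saturated): cools by 5.8 × 1.7 = 9.86°C, giving -3.9°C.
Environment:
  From 1000 m to 2100 m (environment, lower layer): cools by 4 × 1.1 = 4.4°C, giving 7.5°C.
  From 2100 m to 3300 m (environment, upper layer): cools by 9.9 × 1.2 = 11.88°C, giving -4.38°C.
T_parcel − T_env = -3.9 − (-4.38) = +0.48°C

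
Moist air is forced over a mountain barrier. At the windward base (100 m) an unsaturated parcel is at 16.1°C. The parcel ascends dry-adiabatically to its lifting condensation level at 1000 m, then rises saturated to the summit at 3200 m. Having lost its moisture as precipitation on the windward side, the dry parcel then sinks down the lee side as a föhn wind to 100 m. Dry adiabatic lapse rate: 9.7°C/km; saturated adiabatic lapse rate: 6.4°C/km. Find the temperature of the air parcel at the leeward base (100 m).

100–1000 m, dry: Δz = 0.9 km ⇒ ΔT = -8.73°C; T = 7.37°C
1000–3200 m, saturated: Δz = 2.2 km ⇒ ΔT = -14.08°C; T = -6.71°C
3200–100 m, dry descent: Δz = 3.1 km ⇒ ΔT = +30.07°C; T = 23.36°C

23.36°C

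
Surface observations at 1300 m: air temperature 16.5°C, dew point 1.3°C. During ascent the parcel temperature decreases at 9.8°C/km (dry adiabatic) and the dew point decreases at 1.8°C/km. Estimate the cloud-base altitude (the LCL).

3200 m

T and T_d converge at 9.8 − 1.8 = 8°C per km
Height above start = (16.5 − 1.3) / 8 = 1.9 km
LCL altitude = 1300 m + 1900 m = 3200 m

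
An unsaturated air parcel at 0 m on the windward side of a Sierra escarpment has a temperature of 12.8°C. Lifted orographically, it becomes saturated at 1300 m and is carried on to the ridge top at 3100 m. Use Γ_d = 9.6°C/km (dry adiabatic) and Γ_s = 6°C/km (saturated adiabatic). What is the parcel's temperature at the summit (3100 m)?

0–1300 m, dry: Δz = 1.3 km ⇒ ΔT = -12.48°C; T = 0.32°C
1300–3100 m, saturated: Δz = 1.8 km ⇒ ΔT = -10.8°C; T = -10.48°C

-10.48°C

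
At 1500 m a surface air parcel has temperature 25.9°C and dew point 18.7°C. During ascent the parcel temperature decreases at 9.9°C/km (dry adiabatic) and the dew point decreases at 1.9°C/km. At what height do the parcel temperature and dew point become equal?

T and T_d converge at 9.9 − 1.9 = 8°C per km
Height above start = (25.9 − 18.7) / 8 = 0.9 km
LCL altitude = 1500 m + 900 m = 2400 m

2400 m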